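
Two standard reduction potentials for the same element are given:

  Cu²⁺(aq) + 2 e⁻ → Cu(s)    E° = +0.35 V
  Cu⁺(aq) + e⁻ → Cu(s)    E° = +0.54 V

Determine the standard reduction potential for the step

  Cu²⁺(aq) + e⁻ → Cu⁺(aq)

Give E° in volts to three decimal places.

+0.160 V

Sequential free energies add, so n₃E°₃ = n₁E°₁ + n₂E°₂.
With n₃ = 2, and the known step contributing 1×(+0.54) V, the unknown satisfies 1·E° = 2×(+0.35) − 1×(+0.54) = +0.160.
E° = +0.160 / 1 = +0.160 V.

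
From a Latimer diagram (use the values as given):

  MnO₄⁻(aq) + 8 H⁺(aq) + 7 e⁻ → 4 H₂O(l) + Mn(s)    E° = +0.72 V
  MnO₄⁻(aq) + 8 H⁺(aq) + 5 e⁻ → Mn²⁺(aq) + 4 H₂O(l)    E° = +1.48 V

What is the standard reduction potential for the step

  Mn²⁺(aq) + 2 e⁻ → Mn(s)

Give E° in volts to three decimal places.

-1.180 V

Sequential free energies add, so n₃E°₃ = n₁E°₁ + n₂E°₂.
With n₃ = 7, and the known step contributing 5×(+1.48) V, the unknown satisfies 2·E° = 7×(+0.72) − 5×(+1.48) = -2.360.
E° = -2.360 / 2 = -1.180 V.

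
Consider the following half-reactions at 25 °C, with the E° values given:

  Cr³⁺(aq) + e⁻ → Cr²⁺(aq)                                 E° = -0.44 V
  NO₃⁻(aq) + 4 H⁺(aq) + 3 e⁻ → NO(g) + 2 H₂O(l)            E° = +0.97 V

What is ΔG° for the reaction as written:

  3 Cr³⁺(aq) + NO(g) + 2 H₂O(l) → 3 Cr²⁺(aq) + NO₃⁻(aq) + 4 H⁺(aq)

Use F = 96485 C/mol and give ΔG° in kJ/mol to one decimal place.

As written, Cr³⁺/Cr²⁺ is reduced (cathode) and NO₃⁻/NO is oxidised (anode), so E°cell = (-0.44) − (+0.97) = -1.41 V.
Balancing electrons gives n = 3.
ΔG° = −nFE° = −(3)(96485)(-1.41) = 408,132 J = +408.1 kJ/mol.

+408.1 kJ/mol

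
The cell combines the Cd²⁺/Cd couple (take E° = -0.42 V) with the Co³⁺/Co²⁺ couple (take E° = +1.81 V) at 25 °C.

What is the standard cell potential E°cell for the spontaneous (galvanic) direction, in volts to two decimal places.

+2.23 V

The Co³⁺/Co²⁺ couple has the higher reduction potential, so it is the cathode; Cd²⁺/Cd is oxidised at the anode.
E°cell = E°(cathode) − E°(anode) = (+1.81) − (-0.42) = +2.23 V.
Since E°cell > 0, the reaction is spontaneous under standard conditions.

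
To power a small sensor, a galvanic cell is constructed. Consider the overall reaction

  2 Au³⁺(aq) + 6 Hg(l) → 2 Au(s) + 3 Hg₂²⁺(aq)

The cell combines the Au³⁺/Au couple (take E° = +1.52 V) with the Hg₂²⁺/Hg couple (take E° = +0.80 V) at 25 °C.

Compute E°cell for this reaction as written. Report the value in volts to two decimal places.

The Au³⁺/Au couple has the higher reduction potential, so it is the cathode; Hg₂²⁺/Hg is oxidised at the anode.
E°cell = E°(cathode) − E°(anode) = (+1.52) − (+0.80) = +0.72 V.

+0.72 V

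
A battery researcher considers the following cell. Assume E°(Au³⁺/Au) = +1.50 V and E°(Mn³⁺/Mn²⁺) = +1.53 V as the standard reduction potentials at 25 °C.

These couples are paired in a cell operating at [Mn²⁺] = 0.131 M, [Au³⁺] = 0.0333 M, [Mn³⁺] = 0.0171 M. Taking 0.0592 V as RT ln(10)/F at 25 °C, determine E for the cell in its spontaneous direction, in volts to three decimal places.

+0.007 V

Mn³⁺/Mn²⁺ is the cathode (higher E°), Au³⁺/Au the anode: E°cell = +1.53 − (+1.50) = +0.03 V, n = 3.
Overall: 3 Mn³⁺(aq) + Au(s) → 3 Mn²⁺(aq) + Au³⁺(aq)
Q = [Mn²⁺]^3·[Au³⁺] / ([Mn³⁺]^3); log Q = 1.175.
E = E° − (0.0592/n) log Q = +0.03 − (0.0592/3)(1.175) = +0.007 V.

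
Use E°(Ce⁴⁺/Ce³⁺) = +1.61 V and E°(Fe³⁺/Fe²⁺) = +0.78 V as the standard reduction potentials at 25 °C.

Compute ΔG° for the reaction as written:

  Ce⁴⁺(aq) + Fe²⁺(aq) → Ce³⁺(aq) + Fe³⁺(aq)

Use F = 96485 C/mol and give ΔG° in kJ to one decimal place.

-80.1 kJ

As written, Ce⁴⁺/Ce³⁺ is reduced (cathode) and Fe³⁺/Fe²⁺ is oxidised (anode), so E°cell = (+1.61) − (+0.78) = +0.83 V.
Balancing electrons gives n = 1.
ΔG° = −nFE° = −(1)(96485)(+0.83) = -80,083 J = -80.1 kJ.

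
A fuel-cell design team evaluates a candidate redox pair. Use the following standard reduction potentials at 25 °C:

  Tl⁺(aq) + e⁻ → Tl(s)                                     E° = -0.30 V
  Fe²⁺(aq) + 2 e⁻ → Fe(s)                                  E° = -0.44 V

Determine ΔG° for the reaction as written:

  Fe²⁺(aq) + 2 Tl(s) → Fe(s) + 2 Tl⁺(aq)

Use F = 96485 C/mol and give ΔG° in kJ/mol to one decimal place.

As written, Fe²⁺/Fe is reduced (cathode) and Tl⁺/Tl is oxidised (anode), so E°cell = (-0.44) − (-0.30) = -0.14 V.
Balancing electrons gives n = 2.
ΔG° = −nFE° = −(2)(96485)(-0.14) = 27,016 J = +27.0 kJ/mol.

+27.0 kJ/mol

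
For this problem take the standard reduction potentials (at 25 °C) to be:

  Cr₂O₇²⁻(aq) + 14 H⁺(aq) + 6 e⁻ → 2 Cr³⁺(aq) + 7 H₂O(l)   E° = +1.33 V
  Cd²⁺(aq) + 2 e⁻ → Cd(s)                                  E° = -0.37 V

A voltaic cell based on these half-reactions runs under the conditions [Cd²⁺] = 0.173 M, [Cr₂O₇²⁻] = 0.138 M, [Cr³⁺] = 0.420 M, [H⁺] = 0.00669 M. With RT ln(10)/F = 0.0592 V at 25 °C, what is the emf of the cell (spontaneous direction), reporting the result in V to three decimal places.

+1.421 V

Cr₂O₇²⁻/Cr³⁺ is the cathode (higher E°), Cd²⁺/Cd the anode: E°cell = +1.33 − (-0.37) = +1.70 V, n = 6.
Overall: Cr₂O₇²⁻(aq) + 14 H⁺(aq) + 3 Cd(s) → 2 Cr³⁺(aq) + 7 H₂O(l) + 3 Cd²⁺(aq)
Q = [Cr³⁺]^2·[Cd²⁺]^3 / ([Cr₂O₇²⁻]·[H⁺]^14); log Q = 28.265.
E = E° − (0.0592/n) log Q = +1.70 − (0.0592/6)(28.265) = +1.421 V.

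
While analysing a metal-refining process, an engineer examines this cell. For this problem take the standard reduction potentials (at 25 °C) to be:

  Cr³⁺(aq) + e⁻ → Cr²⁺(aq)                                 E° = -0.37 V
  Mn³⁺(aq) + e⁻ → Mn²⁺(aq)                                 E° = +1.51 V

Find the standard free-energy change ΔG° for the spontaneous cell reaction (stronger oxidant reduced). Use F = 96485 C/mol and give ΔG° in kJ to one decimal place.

-181.4 kJ

Mn³⁺/Mn²⁺ (E° = +1.51 V) is the cathode; Cr³⁺/Cr²⁺ (E° = -0.37 V) is the anode, so E°cell = +1.88 V.
Balancing electrons gives n = 1 (lcm of 1 and 1).
ΔG° = −nFE° = −(1)(96485)(+1.88) = -181,392 J = -181.4 kJ.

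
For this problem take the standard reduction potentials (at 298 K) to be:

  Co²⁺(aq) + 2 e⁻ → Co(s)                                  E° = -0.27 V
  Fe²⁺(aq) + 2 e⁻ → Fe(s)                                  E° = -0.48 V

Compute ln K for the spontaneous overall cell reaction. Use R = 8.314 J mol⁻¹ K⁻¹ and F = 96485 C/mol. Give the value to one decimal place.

Cathode: Co²⁺/Co; anode: Fe²⁺/Fe. E°cell = (-0.27) − (-0.48) = +0.21 V, with n = 2.
ΔG° = −nFE° = −RT ln K, so ln K = nFE°/(RT) = (2)(96485)(+0.21) / ((8.314)(298)) = 16.356.

16.4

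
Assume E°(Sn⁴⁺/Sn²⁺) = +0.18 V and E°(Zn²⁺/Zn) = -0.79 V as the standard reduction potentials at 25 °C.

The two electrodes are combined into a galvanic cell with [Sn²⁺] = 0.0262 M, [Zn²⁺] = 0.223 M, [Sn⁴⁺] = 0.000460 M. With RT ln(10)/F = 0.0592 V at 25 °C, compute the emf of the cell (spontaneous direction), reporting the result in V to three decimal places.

+0.937 V

Sn⁴⁺/Sn²⁺ is the cathode (higher E°), Zn²⁺/Zn the anode: E°cell = +0.18 − (-0.79) = +0.97 V, n = 2.
Overall: Sn⁴⁺(aq) + Zn(s) → Sn²⁺(aq) + Zn²⁺(aq)
Q = [Sn²⁺]·[Zn²⁺] / ([Sn⁴⁺]); log Q = 1.104.
E = E° − (0.0592/n) log Q = +0.97 − (0.0592/2)(1.104) = +0.937 V.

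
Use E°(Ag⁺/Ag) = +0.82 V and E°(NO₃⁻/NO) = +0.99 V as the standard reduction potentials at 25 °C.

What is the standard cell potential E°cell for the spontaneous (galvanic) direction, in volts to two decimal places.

+0.17 V

The NO₃⁻/NO couple has the higher reduction potential, so it is the cathode; Ag⁺/Ag is oxidised at the anode.
E°cell = E°(cathode) − E°(anode) = (+0.99) − (+0.82) = +0.17 V.
Since E°cell > 0, the reaction is spontaneous under standard conditions.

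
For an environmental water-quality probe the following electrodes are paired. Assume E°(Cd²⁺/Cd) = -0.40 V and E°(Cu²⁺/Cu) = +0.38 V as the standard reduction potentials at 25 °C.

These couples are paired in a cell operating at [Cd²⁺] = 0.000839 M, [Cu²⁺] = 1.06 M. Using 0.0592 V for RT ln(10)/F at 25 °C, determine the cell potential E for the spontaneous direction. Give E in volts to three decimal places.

Cu²⁺/Cu is the cathode (higher E°), Cd²⁺/Cd the anode: E°cell = +0.38 − (-0.40) = +0.78 V, n = 2.
Overall: Cu²⁺(aq) + Cd(s) → Cu(s) + Cd²⁺(aq)
Q = [Cd²⁺] / ([Cu²⁺]); log Q = -3.102.
E = E° − (0.0592/n) log Q = +0.78 − (0.0592/2)(-3.102) = +0.872 V.

+0.872 V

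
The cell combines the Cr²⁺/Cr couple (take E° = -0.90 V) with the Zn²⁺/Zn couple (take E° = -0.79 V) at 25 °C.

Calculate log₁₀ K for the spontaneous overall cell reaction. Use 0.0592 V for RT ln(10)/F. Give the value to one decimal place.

3.7

Cathode: Zn²⁺/Zn; anode: Cr²⁺/Cr. E°cell = +0.11 V, n = 2.
log K = nE°cell / 0.0592 = (2)(+0.11) / 0.0592 = 3.7.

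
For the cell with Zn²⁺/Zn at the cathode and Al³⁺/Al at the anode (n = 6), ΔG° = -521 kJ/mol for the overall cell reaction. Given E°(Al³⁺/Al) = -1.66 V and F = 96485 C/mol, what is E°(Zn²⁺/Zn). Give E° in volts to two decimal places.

E°cell = −ΔG°/(nF) = −(-521×10³)/((6)(96485)) = +0.900 V.
Since Zn²⁺/Zn is the cathode and Al³⁺/Al the anode, E°cell = E°(Zn²⁺/Zn) − E°(Al³⁺/Al).
So E°(Zn²⁺/Zn) = E°cell + E°(Al³⁺/Al) = +0.900 + (-1.66) = -0.76 V.

-0.76 V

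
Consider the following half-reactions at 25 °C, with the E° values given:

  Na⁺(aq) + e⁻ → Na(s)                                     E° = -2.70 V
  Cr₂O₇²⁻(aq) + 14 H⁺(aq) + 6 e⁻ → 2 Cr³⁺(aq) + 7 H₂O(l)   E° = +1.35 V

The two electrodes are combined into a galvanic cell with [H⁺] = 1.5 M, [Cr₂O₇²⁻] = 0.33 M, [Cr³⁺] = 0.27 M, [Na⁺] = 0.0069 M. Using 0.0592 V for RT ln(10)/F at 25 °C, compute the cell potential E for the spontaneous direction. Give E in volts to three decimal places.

+4.209 V

Cr₂O₇²⁻/Cr³⁺ is the cathode (higher E°), Na⁺/Na the anode: E°cell = +1.35 − (-2.70) = +4.05 V, n = 6.
Overall: Cr₂O₇²⁻(aq) + 14 H⁺(aq) + 6 Na(s) → 2 Cr³⁺(aq) + 7 H₂O(l) + 6 Na⁺(aq)
Q = [Cr³⁺]^2·[Na⁺]^6 / ([Cr₂O₇²⁻]·[H⁺]^14); log Q = -16.088.
E = E° − (0.0592/n) log Q = +4.05 − (0.0592/6)(-16.088) = +4.209 V.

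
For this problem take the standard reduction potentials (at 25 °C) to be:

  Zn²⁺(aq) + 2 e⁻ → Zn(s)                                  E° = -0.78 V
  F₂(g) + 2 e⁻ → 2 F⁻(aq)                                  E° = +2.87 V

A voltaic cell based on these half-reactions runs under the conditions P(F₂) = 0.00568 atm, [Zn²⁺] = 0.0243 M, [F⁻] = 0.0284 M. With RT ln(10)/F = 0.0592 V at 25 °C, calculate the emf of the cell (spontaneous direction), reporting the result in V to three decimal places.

F₂/F⁻ is the cathode (higher E°), Zn²⁺/Zn the anode: E°cell = +2.87 − (-0.78) = +3.65 V, n = 2.
Overall: F₂(g) + Zn(s) → 2 F⁻(aq) + Zn²⁺(aq)
Q = [F⁻]^2·[Zn²⁺] / (P(F₂)); log Q = -2.462.
E = E° − (0.0592/n) log Q = +3.65 − (0.0592/2)(-2.462) = +3.723 V.

+3.723 V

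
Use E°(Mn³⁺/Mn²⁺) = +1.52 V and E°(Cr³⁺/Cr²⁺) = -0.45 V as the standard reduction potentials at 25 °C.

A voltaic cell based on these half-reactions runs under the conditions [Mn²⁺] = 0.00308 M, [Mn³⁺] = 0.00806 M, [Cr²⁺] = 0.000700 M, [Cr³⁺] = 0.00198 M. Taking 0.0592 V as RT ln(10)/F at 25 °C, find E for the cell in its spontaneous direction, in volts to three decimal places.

Mn³⁺/Mn²⁺ is the cathode (higher E°), Cr³⁺/Cr²⁺ the anode: E°cell = +1.52 − (-0.45) = +1.97 V, n = 1.
Overall: Mn³⁺(aq) + Cr²⁺(aq) → Mn²⁺(aq) + Cr³⁺(aq)
Q = [Mn²⁺]·[Cr³⁺] / ([Mn³⁺]·[Cr²⁺]); log Q = 0.034.
E = E° − (0.0592/n) log Q = +1.97 − (0.0592/1)(0.034) = +1.968 V.

+1.968 V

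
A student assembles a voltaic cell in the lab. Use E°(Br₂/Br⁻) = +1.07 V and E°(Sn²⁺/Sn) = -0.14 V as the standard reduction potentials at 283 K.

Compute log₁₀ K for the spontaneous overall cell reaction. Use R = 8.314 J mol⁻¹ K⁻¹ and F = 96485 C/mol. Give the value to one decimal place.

43.1

Cathode: Br₂/Br⁻; anode: Sn²⁺/Sn. E°cell = (+1.07) − (-0.14) = +1.21 V, with n = 2.
ΔG° = −nFE° = −RT ln K, so ln K = nFE°/(RT) = (2)(96485)(+1.21) / ((8.314)(283)) = 99.238.
log₁₀ K = 99.238 / ln 10 = 43.1.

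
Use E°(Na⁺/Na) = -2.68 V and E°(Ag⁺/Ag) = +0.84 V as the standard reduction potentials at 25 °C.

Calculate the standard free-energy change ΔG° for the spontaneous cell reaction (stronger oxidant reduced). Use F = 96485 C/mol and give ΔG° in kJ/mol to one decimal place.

Ag⁺/Ag (E° = +0.84 V) is the cathode; Na⁺/Na (E° = -2.68 V) is the anode, so E°cell = +3.52 V.
Balancing electrons gives n = 1 (lcm of 1 and 1).
ΔG° = −nFE° = −(1)(96485)(+3.52) = -339,627 J = -339.6 kJ/mol.

-339.6 kJ/mol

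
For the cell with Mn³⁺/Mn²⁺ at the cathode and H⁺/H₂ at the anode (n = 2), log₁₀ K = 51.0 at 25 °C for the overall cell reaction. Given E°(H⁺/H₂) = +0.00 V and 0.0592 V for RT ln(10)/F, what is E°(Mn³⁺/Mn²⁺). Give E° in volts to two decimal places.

+1.51 V

E°cell = (0.0592/n)·log K = (0.0592/2)(51.0) = +1.510 V.
Since Mn³⁺/Mn²⁺ is the cathode and H⁺/H₂ the anode, E°cell = E°(Mn³⁺/Mn²⁺) − E°(H⁺/H₂).
So E°(Mn³⁺/Mn²⁺) = E°cell + E°(H⁺/H₂) = +1.510 + (+0.00) = +1.51 V.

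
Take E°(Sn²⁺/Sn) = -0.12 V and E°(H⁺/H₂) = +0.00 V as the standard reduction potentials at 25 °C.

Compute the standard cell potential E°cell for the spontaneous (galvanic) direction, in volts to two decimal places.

The H⁺/H₂ couple has the higher reduction potential, so it is the cathode; Sn²⁺/Sn is oxidised at the anode.
E°cell = E°(cathode) − E°(anode) = (+0.00) − (-0.12) = +0.12 V.
Since E°cell > 0, the reaction is spontaneous under standard conditions.

+0.12 V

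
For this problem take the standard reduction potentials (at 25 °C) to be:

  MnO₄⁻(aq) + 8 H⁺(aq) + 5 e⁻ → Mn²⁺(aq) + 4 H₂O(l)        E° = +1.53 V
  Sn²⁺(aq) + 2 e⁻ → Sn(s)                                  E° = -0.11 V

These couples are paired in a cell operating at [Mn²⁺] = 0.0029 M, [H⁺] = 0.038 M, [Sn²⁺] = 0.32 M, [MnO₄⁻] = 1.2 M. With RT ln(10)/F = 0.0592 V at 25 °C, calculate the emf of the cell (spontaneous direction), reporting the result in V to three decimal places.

+1.551 V

MnO₄⁻/Mn²⁺ is the cathode (higher E°), Sn²⁺/Sn the anode: E°cell = +1.53 − (-0.11) = +1.64 V, n = 10.
Overall: 2 MnO₄⁻(aq) + 16 H⁺(aq) + 5 Sn(s) → 2 Mn²⁺(aq) + 8 H₂O(l) + 5 Sn²⁺(aq)
Q = [Mn²⁺]^2·[Sn²⁺]^5 / ([MnO₄⁻]^2·[H⁺]^16); log Q = 15.016.
E = E° − (0.0592/n) log Q = +1.64 − (0.0592/10)(15.016) = +1.551 V.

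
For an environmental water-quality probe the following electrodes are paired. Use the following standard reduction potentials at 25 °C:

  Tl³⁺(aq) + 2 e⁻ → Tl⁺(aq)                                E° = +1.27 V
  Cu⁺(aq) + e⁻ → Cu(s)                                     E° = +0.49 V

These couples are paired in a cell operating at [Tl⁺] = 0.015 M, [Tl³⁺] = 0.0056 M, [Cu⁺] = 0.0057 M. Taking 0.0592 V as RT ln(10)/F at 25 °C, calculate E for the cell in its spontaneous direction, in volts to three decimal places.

Tl³⁺/Tl⁺ is the cathode (higher E°), Cu⁺/Cu the anode: E°cell = +1.27 − (+0.49) = +0.78 V, n = 2.
Overall: Tl³⁺(aq) + 2 Cu(s) → Tl⁺(aq) + 2 Cu⁺(aq)
Q = [Tl⁺]·[Cu⁺]^2 / ([Tl³⁺]); log Q = -4.060.
E = E° − (0.0592/n) log Q = +0.78 − (0.0592/2)(-4.060) = +0.900 V.

+0.900 V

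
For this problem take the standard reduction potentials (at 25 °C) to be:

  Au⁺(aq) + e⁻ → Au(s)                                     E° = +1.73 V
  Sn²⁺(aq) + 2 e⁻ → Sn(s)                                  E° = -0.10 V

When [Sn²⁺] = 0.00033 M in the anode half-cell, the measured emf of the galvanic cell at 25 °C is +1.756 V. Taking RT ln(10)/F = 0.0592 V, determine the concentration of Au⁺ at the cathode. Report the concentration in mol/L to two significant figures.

Au⁺/Au is the cathode, Sn²⁺/Sn the anode: E°cell = +1.83 V, n = 2.
Overall reaction: 2 Au⁺(aq) + Sn(s) → 2 Au(s) + Sn²⁺(aq); Q = [Sn²⁺]^1/[Au⁺]^2.
From E = E° − (0.0592/n) log Q: log Q = (E° − E)·n/0.0592 = (+1.83 − (+1.756))·2/0.0592 = 2.5000.
So 2·log[Au⁺] = 1·log(0.00033) − log Q = -3.4815 − (2.5000) = -5.9815; log[Au⁺] = -5.9815 / 2 = -2.9907; [Au⁺] = 10^(-2.9907) ≈ 0.0010 M.

0.0010 M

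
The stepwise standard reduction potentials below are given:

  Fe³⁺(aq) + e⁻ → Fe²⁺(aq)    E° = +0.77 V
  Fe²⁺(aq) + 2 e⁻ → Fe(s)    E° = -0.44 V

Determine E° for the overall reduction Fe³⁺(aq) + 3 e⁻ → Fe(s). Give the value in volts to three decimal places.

-0.037 V

Standard free energies of sequential steps add: ΔG°₃ = ΔG°₁ + ΔG°₂, so n₃E°₃ = n₁E°₁ + n₂E°₂.
E°₃ = (1×+0.77 + 2×-0.44) / 3 = (-0.110) / 3 = -0.037 V.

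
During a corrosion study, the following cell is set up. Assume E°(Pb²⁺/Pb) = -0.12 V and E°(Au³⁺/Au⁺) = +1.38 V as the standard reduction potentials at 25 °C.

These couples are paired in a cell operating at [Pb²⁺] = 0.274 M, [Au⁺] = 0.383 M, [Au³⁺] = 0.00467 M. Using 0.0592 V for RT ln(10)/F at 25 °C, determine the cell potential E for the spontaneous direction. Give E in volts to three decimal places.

Au³⁺/Au⁺ is the cathode (higher E°), Pb²⁺/Pb the anode: E°cell = +1.38 − (-0.12) = +1.50 V, n = 2.
Overall: Au³⁺(aq) + Pb(s) → Au⁺(aq) + Pb²⁺(aq)
Q = [Au⁺]·[Pb²⁺] / ([Au³⁺]); log Q = 1.352.
E = E° − (0.0592/n) log Q = +1.50 − (0.0592/2)(1.352) = +1.460 V.

+1.460 V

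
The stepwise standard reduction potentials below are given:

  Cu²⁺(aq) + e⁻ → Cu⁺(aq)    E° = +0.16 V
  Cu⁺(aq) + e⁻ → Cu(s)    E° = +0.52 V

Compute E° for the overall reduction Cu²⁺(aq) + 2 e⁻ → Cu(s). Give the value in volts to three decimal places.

Since ΔG° = −nFE° is additive over sequential reductions, n₃E°₃ = n₁E°₁ + n₂E°₂.
E°₃ = (1×+0.16 + 1×+0.52) / 2 = (+0.680) / 2 = +0.340 V.

+0.340 V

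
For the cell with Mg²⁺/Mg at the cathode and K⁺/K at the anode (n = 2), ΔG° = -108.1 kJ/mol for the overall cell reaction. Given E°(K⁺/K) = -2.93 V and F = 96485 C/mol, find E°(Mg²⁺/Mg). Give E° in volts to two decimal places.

-2.37 V

E°cell = −ΔG°/(nF) = −(-108.1×10³)/((2)(96485)) = +0.560 V.
Since Mg²⁺/Mg is the cathode and K⁺/K the anode, E°cell = E°(Mg²⁺/Mg) − E°(K⁺/K).
So E°(Mg²⁺/Mg) = E°cell + E°(K⁺/K) = +0.560 + (-2.93) = -2.37 V.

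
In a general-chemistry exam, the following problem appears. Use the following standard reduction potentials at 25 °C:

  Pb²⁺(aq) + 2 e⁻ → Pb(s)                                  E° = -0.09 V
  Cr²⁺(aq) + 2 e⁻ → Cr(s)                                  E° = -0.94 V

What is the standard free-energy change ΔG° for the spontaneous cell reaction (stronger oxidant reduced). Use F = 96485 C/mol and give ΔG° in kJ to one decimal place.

-164.0 kJ

Pb²⁺/Pb (E° = -0.09 V) is the cathode; Cr²⁺/Cr (E° = -0.94 V) is the anode, so E°cell = +0.85 V.
Balancing electrons gives n = 2 (lcm of 2 and 2).
ΔG° = −nFE° = −(2)(96485)(+0.85) = -164,024 J = -164.0 kJ.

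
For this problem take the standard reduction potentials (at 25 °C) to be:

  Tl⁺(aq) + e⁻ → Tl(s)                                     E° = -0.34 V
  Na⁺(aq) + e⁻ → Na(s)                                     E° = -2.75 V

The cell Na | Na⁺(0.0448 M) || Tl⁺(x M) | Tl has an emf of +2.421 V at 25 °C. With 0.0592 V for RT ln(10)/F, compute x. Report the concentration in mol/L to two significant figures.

Tl⁺/Tl is the cathode, Na⁺/Na the anode: E°cell = +2.41 V, n = 1.
Overall reaction: Tl⁺(aq) + Na(s) → Tl(s) + Na⁺(aq); Q = [Na⁺]^1/[Tl⁺]^1.
From E = E° − (0.0592/n) log Q: log Q = (E° − E)·n/0.0592 = (+2.41 − (+2.421))·1/0.0592 = -0.1858.
So 1·log[Tl⁺] = 1·log(0.0448) − log Q = -1.3487 − (-0.1858) = -1.1629; [Tl⁺] = 10^(-1.1629) ≈ 0.069 M.

0.069 M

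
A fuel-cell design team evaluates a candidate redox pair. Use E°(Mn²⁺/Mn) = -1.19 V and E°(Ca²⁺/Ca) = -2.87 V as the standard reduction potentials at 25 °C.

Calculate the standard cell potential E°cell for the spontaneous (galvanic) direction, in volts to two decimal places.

+1.68 V

The Mn²⁺/Mn couple has the higher reduction potential, so it is the cathode; Ca²⁺/Ca is oxidised at the anode.
E°cell = E°(cathode) − E°(anode) = (-1.19) − (-2.87) = +1.68 V.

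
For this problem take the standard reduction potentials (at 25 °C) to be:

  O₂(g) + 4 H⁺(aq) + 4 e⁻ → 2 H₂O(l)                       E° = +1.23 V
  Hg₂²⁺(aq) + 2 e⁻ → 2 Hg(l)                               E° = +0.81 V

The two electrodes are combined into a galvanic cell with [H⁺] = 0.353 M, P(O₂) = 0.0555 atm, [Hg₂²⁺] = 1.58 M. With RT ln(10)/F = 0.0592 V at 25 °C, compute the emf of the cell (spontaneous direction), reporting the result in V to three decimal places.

O₂/H₂O is the cathode (higher E°), Hg₂²⁺/Hg the anode: E°cell = +1.23 − (+0.81) = +0.42 V, n = 4.
Overall: O₂(g) + 4 H⁺(aq) + 4 Hg(l) → 2 H₂O(l) + 2 Hg₂²⁺(aq)
Q = [Hg₂²⁺]^2 / (P(O₂)·[H⁺]^4); log Q = 3.462.
E = E° − (0.0592/n) log Q = +0.42 − (0.0592/4)(3.462) = +0.369 V.

+0.369 V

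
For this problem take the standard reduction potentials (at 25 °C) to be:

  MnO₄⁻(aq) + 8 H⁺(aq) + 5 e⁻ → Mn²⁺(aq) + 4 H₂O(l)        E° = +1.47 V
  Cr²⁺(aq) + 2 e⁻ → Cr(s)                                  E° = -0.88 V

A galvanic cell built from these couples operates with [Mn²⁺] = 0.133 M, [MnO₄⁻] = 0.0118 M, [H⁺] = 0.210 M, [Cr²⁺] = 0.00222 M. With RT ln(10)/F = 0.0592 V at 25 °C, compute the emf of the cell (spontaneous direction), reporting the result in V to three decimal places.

+2.352 V

MnO₄⁻/Mn²⁺ is the cathode (higher E°), Cr²⁺/Cr the anode: E°cell = +1.47 − (-0.88) = +2.35 V, n = 10.
Overall: 2 MnO₄⁻(aq) + 16 H⁺(aq) + 5 Cr(s) → 2 Mn²⁺(aq) + 8 H₂O(l) + 5 Cr²⁺(aq)
Q = [Mn²⁺]^2·[Cr²⁺]^5 / ([MnO₄⁻]^2·[H⁺]^16); log Q = -0.320.
E = E° − (0.0592/n) log Q = +2.35 − (0.0592/10)(-0.320) = +2.352 V.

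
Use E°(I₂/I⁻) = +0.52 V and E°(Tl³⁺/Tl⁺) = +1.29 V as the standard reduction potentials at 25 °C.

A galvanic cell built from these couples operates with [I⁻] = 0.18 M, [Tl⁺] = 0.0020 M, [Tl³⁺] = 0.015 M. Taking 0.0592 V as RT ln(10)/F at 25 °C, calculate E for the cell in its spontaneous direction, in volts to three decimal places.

Tl³⁺/Tl⁺ is the cathode (higher E°), I₂/I⁻ the anode: E°cell = +1.29 − (+0.52) = +0.77 V, n = 2.
Overall: Tl³⁺(aq) + 2 I⁻(aq) → Tl⁺(aq) + I₂(s)
Q = [Tl⁺] / ([Tl³⁺]·[I⁻]^2); log Q = 0.614.
E = E° − (0.0592/n) log Q = +0.77 − (0.0592/2)(0.614) = +0.752 V.

+0.752 V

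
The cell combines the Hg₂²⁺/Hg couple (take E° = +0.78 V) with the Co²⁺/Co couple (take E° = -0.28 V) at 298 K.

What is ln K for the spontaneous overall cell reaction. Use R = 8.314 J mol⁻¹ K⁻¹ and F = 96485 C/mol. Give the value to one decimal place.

Cathode: Hg₂²⁺/Hg; anode: Co²⁺/Co. E°cell = (+0.78) − (-0.28) = +1.06 V, with n = 2.
ΔG° = −nFE° = −RT ln K, so ln K = nFE°/(RT) = (2)(96485)(+1.06) / ((8.314)(298)) = 82.560.

82.6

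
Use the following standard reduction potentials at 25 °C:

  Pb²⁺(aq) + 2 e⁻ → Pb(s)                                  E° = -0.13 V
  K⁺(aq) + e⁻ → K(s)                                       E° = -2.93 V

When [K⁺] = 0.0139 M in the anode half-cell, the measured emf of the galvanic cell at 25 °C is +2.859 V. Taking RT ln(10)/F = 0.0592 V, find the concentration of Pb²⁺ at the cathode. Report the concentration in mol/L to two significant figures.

Pb²⁺/Pb is the cathode, K⁺/K the anode: E°cell = +2.80 V, n = 2.
Overall reaction: Pb²⁺(aq) + 2 K(s) → Pb(s) + 2 K⁺(aq); Q = [K⁺]^2/[Pb²⁺]^1.
From E = E° − (0.0592/n) log Q: log Q = (E° − E)·n/0.0592 = (+2.80 − (+2.859))·2/0.0592 = -1.9932.
So 1·log[Pb²⁺] = 2·log(0.0139) − log Q = -3.7140 − (-1.9932) = -1.7208; [Pb²⁺] = 10^(-1.7208) ≈ 0.019 M.

0.019 M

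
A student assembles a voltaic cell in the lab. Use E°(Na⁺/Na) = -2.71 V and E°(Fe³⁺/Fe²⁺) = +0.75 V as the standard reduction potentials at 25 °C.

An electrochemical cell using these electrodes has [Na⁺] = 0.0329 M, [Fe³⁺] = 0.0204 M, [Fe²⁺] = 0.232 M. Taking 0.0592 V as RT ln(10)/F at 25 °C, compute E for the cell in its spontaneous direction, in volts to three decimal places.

+3.485 V

Fe³⁺/Fe²⁺ is the cathode (higher E°), Na⁺/Na the anode: E°cell = +0.75 − (-2.71) = +3.46 V, n = 1.
Overall: Fe³⁺(aq) + Na(s) → Fe²⁺(aq) + Na⁺(aq)
Q = [Fe²⁺]·[Na⁺] / ([Fe³⁺]); log Q = -0.427.
E = E° − (0.0592/n) log Q = +3.46 − (0.0592/1)(-0.427) = +3.485 V.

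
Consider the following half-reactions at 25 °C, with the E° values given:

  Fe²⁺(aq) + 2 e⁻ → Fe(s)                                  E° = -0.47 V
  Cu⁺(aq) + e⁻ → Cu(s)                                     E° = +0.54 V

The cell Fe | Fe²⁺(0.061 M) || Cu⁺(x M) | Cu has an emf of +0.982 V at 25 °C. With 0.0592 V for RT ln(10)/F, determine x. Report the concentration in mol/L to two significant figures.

Cu⁺/Cu is the cathode, Fe²⁺/Fe the anode: E°cell = +1.01 V, n = 2.
Overall reaction: 2 Cu⁺(aq) + Fe(s) → 2 Cu(s) + Fe²⁺(aq); Q = [Fe²⁺]^1/[Cu⁺]^2.
From E = E° − (0.0592/n) log Q: log Q = (E° − E)·n/0.0592 = (+1.01 − (+0.982))·2/0.0592 = 0.9459.
So 2·log[Cu⁺] = 1·log(0.061) − log Q = -1.2147 − (0.9459) = -2.1606; log[Cu⁺] = -2.1606 / 2 = -1.0803; [Cu⁺] = 10^(-1.0803) ≈ 0.083 M.

0.083 M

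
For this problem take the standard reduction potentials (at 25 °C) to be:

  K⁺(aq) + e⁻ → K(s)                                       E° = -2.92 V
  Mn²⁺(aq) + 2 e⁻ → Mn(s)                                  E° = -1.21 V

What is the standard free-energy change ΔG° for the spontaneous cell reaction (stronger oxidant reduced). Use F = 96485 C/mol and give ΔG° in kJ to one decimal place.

Mn²⁺/Mn (E° = -1.21 V) is the cathode; K⁺/K (E° = -2.92 V) is the anode, so E°cell = +1.71 V.
Balancing electrons gives n = 2 (lcm of 2 and 1).
ΔG° = −nFE° = −(2)(96485)(+1.71) = -329,979 J = -330.0 kJ.

-330.0 kJ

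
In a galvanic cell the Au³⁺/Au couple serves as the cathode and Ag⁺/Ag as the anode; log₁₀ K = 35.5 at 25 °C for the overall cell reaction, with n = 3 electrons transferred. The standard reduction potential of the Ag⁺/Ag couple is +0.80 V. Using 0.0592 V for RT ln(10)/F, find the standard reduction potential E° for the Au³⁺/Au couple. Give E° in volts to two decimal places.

E°cell = (0.0592/n)·log K = (0.0592/3)(35.5) = +0.701 V.
Since Au³⁺/Au is the cathode and Ag⁺/Ag the anode, E°cell = E°(Au³⁺/Au) − E°(Ag⁺/Ag).
So E°(Au³⁺/Au) = E°cell + E°(Ag⁺/Ag) = +0.701 + (+0.80) = +1.50 V.

+1.50 V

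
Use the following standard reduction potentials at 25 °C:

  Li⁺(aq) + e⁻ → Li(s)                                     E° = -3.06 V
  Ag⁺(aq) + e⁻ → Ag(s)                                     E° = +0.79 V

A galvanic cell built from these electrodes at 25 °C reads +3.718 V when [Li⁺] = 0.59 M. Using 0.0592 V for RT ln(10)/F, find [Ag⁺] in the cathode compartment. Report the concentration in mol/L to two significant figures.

Ag⁺/Ag is the cathode, Li⁺/Li the anode: E°cell = +3.85 V, n = 1.
Overall reaction: Ag⁺(aq) + Li(s) → Ag(s) + Li⁺(aq); Q = [Li⁺]^1/[Ag⁺]^1.
From E = E° − (0.0592/n) log Q: log Q = (E° − E)·n/0.0592 = (+3.85 − (+3.718))·1/0.0592 = 2.2297.
So 1·log[Ag⁺] = 1·log(0.59) − log Q = -0.2291 − (2.2297) = -2.4588; [Ag⁺] = 10^(-2.4588) ≈ 0.0035 M.

0.0035 M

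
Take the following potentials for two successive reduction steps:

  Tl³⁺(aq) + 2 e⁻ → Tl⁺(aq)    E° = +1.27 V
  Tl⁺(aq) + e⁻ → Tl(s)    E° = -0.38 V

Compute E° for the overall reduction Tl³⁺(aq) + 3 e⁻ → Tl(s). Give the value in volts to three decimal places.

+0.720 V

Adding the free-energy changes (−nFE°) of the two steps gives −n₃FE°₃ = −n₁FE°₁ − n₂FE°₂.
E°₃ = (2×+1.27 + 1×-0.38) / 3 = (+2.160) / 3 = +0.720 V.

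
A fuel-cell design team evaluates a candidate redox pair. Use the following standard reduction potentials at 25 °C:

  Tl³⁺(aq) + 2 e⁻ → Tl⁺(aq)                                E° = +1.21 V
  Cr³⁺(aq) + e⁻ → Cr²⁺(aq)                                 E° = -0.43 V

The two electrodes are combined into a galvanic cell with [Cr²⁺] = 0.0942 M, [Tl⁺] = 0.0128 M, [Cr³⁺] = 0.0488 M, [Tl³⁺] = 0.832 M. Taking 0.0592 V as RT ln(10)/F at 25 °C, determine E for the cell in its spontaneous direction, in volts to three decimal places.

Tl³⁺/Tl⁺ is the cathode (higher E°), Cr³⁺/Cr²⁺ the anode: E°cell = +1.21 − (-0.43) = +1.64 V, n = 2.
Overall: Tl³⁺(aq) + 2 Cr²⁺(aq) → Tl⁺(aq) + 2 Cr³⁺(aq)
Q = [Tl⁺]·[Cr³⁺]^2 / ([Tl³⁺]·[Cr²⁺]^2); log Q = -2.384.
E = E° − (0.0592/n) log Q = +1.64 − (0.0592/2)(-2.384) = +1.711 V.

+1.711 V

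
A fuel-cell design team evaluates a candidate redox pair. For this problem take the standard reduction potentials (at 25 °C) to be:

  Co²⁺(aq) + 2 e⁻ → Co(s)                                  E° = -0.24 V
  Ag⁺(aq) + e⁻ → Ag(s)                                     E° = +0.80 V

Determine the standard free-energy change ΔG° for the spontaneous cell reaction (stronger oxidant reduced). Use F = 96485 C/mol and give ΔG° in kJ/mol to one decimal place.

-200.7 kJ/mol

Ag⁺/Ag (E° = +0.80 V) is the cathode; Co²⁺/Co (E° = -0.24 V) is the anode, so E°cell = +1.04 V.
Balancing electrons gives n = 2 (lcm of 1 and 2).
ΔG° = −nFE° = −(2)(96485)(+1.04) = -200,689 J = -200.7 kJ/mol.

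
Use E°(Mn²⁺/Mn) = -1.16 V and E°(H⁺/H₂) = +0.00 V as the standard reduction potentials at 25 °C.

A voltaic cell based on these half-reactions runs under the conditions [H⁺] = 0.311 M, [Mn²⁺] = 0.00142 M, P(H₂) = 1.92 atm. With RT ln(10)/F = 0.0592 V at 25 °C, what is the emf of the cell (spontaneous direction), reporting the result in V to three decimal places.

+1.206 V

H⁺/H₂ is the cathode (higher E°), Mn²⁺/Mn the anode: E°cell = +0.00 − (-1.16) = +1.16 V, n = 2.
Overall: 2 H⁺(aq) + Mn(s) → H₂(g) + Mn²⁺(aq)
Q = P(H₂)·[Mn²⁺] / ([H⁺]^2); log Q = -1.550.
E = E° − (0.0592/n) log Q = +1.16 − (0.0592/2)(-1.550) = +1.206 V.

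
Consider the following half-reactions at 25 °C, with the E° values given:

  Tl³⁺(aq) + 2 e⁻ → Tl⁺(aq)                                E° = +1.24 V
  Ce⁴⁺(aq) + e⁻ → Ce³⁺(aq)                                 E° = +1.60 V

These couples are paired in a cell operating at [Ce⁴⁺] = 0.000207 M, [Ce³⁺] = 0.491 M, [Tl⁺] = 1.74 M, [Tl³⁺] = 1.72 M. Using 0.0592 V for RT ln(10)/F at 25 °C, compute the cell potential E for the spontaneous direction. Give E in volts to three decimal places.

Ce⁴⁺/Ce³⁺ is the cathode (higher E°), Tl³⁺/Tl⁺ the anode: E°cell = +1.60 − (+1.24) = +0.36 V, n = 2.
Overall: 2 Ce⁴⁺(aq) + Tl⁺(aq) → 2 Ce³⁺(aq) + Tl³⁺(aq)
Q = [Ce³⁺]^2·[Tl³⁺] / ([Ce⁴⁺]^2·[Tl⁺]); log Q = 6.745.
E = E° − (0.0592/n) log Q = +0.36 − (0.0592/2)(6.745) = +0.160 V.

+0.160 V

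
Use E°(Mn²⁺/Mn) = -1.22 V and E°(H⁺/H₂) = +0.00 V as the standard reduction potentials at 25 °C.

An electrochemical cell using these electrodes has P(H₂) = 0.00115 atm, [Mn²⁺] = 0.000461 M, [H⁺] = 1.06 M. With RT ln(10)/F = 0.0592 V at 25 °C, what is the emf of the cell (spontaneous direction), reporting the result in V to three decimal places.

H⁺/H₂ is the cathode (higher E°), Mn²⁺/Mn the anode: E°cell = +0.00 − (-1.22) = +1.22 V, n = 2.
Overall: 2 H⁺(aq) + Mn(s) → H₂(g) + Mn²⁺(aq)
Q = P(H₂)·[Mn²⁺] / ([H⁺]^2); log Q = -6.326.
E = E° − (0.0592/n) log Q = +1.22 − (0.0592/2)(-6.326) = +1.407 V.

+1.407 V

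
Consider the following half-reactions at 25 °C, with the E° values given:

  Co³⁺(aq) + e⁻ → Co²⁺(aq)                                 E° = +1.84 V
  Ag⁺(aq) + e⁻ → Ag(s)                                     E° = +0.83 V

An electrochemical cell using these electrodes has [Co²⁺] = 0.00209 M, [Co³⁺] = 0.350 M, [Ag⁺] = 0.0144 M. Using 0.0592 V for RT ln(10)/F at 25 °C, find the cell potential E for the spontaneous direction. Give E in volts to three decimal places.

+1.251 V

Co³⁺/Co²⁺ is the cathode (higher E°), Ag⁺/Ag the anode: E°cell = +1.84 − (+0.83) = +1.01 V, n = 1.
Overall: Co³⁺(aq) + Ag(s) → Co²⁺(aq) + Ag⁺(aq)
Q = [Co²⁺]·[Ag⁺] / ([Co³⁺]); log Q = -4.066.
E = E° − (0.0592/n) log Q = +1.01 − (0.0592/1)(-4.066) = +1.251 V.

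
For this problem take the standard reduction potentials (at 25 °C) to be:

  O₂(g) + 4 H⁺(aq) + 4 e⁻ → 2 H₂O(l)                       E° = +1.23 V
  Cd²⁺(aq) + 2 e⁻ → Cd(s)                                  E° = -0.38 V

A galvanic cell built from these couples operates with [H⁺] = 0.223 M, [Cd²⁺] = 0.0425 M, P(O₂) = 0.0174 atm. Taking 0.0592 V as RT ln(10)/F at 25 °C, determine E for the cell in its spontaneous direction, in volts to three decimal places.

O₂/H₂O is the cathode (higher E°), Cd²⁺/Cd the anode: E°cell = +1.23 − (-0.38) = +1.61 V, n = 4.
Overall: O₂(g) + 4 H⁺(aq) + 2 Cd(s) → 2 H₂O(l) + 2 Cd²⁺(aq)
Q = [Cd²⁺]^2 / (P(O₂)·[H⁺]^4); log Q = 1.623.
E = E° − (0.0592/n) log Q = +1.61 − (0.0592/4)(1.623) = +1.586 V.

+1.586 V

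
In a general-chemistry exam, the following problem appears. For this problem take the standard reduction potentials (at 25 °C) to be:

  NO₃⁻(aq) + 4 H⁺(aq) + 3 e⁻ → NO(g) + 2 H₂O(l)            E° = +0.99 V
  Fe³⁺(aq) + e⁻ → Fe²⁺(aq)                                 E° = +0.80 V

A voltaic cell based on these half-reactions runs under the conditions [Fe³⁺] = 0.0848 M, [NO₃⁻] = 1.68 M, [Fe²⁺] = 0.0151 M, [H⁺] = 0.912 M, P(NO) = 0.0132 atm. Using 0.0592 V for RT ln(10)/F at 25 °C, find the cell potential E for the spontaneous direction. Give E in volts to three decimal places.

NO₃⁻/NO is the cathode (higher E°), Fe³⁺/Fe²⁺ the anode: E°cell = +0.99 − (+0.80) = +0.19 V, n = 3.
Overall: NO₃⁻(aq) + 4 H⁺(aq) + 3 Fe²⁺(aq) → NO(g) + 2 H₂O(l) + 3 Fe³⁺(aq)
Q = P(NO)·[Fe³⁺]^3 / ([NO₃⁻]·[H⁺]^4·[Fe²⁺]^3); log Q = 0.304.
E = E° − (0.0592/n) log Q = +0.19 − (0.0592/3)(0.304) = +0.184 V.

+0.184 V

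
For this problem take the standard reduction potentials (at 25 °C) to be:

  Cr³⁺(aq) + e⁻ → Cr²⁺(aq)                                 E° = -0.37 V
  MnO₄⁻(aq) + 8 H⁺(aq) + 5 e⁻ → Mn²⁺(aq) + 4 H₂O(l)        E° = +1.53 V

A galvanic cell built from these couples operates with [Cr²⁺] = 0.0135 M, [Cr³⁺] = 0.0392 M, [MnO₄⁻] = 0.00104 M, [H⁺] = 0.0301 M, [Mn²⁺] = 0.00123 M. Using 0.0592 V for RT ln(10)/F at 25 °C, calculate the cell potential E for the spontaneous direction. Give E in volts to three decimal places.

MnO₄⁻/Mn²⁺ is the cathode (higher E°), Cr³⁺/Cr²⁺ the anode: E°cell = +1.53 − (-0.37) = +1.90 V, n = 5.
Overall: MnO₄⁻(aq) + 8 H⁺(aq) + 5 Cr²⁺(aq) → Mn²⁺(aq) + 4 H₂O(l) + 5 Cr³⁺(aq)
Q = [Mn²⁺]·[Cr³⁺]^5 / ([MnO₄⁻]·[H⁺]^8·[Cr²⁺]^5); log Q = 14.559.
E = E° − (0.0592/n) log Q = +1.90 − (0.0592/5)(14.559) = +1.728 V.

+1.728 V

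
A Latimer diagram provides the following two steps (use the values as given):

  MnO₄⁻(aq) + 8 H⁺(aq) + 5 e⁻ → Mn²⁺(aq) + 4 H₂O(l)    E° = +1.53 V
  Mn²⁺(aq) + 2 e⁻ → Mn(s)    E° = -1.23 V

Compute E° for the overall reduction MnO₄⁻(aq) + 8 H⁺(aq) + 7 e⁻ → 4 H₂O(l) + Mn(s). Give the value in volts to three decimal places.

+0.741 V

Since ΔG° = −nFE° is additive over sequential reductions, n₃E°₃ = n₁E°₁ + n₂E°₂.
E°₃ = (5×+1.53 + 2×-1.23) / 7 = (+5.190) / 7 = +0.741 V.
Simply averaging or adding the two E° values would be wrong; the electron-weighted sum is required.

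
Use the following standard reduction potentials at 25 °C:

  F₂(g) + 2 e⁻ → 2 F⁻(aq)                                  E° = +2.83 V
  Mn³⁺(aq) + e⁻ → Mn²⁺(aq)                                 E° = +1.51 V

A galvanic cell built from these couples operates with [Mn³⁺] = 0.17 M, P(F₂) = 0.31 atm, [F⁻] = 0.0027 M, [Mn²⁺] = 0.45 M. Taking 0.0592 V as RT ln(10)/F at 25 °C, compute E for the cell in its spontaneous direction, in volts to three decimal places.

+1.482 V

F₂/F⁻ is the cathode (higher E°), Mn³⁺/Mn²⁺ the anode: E°cell = +2.83 − (+1.51) = +1.32 V, n = 2.
Overall: F₂(g) + 2 Mn²⁺(aq) → 2 F⁻(aq) + 2 Mn³⁺(aq)
Q = [F⁻]^2·[Mn³⁺]^2 / (P(F₂)·[Mn²⁺]^2); log Q = -5.474.
E = E° − (0.0592/n) log Q = +1.32 − (0.0592/2)(-5.474) = +1.482 V.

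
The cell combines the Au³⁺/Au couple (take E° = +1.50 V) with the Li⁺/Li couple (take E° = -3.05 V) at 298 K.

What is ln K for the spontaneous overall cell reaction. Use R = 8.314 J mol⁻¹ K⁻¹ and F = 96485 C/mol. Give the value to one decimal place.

531.6

Cathode: Au³⁺/Au; anode: Li⁺/Li. E°cell = (+1.50) − (-3.05) = +4.55 V, with n = 3.
ΔG° = −nFE° = −RT ln K, so ln K = nFE°/(RT) = (3)(96485)(+4.55) / ((8.314)(298)) = 531.577.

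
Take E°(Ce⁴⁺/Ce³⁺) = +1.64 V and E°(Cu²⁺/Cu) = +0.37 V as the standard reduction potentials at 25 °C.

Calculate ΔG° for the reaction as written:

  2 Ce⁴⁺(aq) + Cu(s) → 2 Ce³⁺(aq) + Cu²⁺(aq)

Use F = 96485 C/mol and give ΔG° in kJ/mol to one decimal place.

As written, Ce⁴⁺/Ce³⁺ is reduced (cathode) and Cu²⁺/Cu is oxidised (anode), so E°cell = (+1.64) − (+0.37) = +1.27 V.
Balancing electrons gives n = 2.
ΔG° = −nFE° = −(2)(96485)(+1.27) = -245,072 J = -245.1 kJ/mol.

-245.1 kJ/mol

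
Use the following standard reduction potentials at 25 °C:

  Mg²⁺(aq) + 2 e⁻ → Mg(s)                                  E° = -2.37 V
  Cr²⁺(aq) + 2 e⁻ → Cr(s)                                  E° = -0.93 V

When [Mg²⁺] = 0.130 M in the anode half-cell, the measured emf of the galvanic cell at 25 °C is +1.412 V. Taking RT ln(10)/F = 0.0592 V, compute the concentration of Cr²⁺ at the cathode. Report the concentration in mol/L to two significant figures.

0.015 M

Cr²⁺/Cr is the cathode, Mg²⁺/Mg the anode: E°cell = +1.44 V, n = 2.
Overall reaction: Cr²⁺(aq) + Mg(s) → Cr(s) + Mg²⁺(aq); Q = [Mg²⁺]^1/[Cr²⁺]^1.
From E = E° − (0.0592/n) log Q: log Q = (E° − E)·n/0.0592 = (+1.44 − (+1.412))·2/0.0592 = 0.9459.
So 1·log[Cr²⁺] = 1·log(0.13) − log Q = -0.8861 − (0.9459) = -1.8320; [Cr²⁺] = 10^(-1.8320) ≈ 0.015 M.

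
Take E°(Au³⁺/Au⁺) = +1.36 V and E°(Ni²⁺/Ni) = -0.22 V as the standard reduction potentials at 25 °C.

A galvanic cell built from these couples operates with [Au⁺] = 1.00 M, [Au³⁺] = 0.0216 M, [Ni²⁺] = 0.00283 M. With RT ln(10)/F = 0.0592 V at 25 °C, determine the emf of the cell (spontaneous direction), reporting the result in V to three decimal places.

Au³⁺/Au⁺ is the cathode (higher E°), Ni²⁺/Ni the anode: E°cell = +1.36 − (-0.22) = +1.58 V, n = 2.
Overall: Au³⁺(aq) + Ni(s) → Au⁺(aq) + Ni²⁺(aq)
Q = [Au⁺]·[Ni²⁺] / ([Au³⁺]); log Q = -0.883.
E = E° − (0.0592/n) log Q = +1.58 − (0.0592/2)(-0.883) = +1.606 V.

+1.606 V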